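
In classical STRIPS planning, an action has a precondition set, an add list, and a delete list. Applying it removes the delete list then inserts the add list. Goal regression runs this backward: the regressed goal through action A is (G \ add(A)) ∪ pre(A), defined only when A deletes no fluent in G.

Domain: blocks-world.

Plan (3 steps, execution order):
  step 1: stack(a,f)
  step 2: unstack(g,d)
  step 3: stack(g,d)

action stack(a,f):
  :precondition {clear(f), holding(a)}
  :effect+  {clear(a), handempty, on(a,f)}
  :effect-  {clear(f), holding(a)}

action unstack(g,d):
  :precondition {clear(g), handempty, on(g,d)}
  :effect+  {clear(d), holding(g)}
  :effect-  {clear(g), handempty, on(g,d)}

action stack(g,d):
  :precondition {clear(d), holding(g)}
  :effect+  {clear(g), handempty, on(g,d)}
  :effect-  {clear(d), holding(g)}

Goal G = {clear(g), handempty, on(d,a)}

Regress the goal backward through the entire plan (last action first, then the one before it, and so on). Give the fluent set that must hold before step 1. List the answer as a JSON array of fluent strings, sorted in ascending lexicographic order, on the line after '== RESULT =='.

Work backward from the goal:
  through step 3 (stack(g,d)): drop {clear(g), handempty}, keep {on(d,a)}, require {clear(d), holding(g)}
    → {clear(d), holding(g), on(d,a)}
  through step 2 (unstack(g,d)): drop {clear(d), holding(g)}, keep {on(d,a)}, require {clear(g), handempty, on(g,d)}
    → {clear(g), handempty, on(d,a), on(g,d)}
  through step 1 (stack(a,f)): drop {handempty}, keep {clear(g), on(d,a), on(g,d)}, require {clear(f), holding(a)}
    → {clear(f), clear(g), holding(a), on(d,a), on(g,d)}

== RESULT ==
["clear(f)", "clear(g)", "holding(a)", "on(d,a)", "on(g,d)"]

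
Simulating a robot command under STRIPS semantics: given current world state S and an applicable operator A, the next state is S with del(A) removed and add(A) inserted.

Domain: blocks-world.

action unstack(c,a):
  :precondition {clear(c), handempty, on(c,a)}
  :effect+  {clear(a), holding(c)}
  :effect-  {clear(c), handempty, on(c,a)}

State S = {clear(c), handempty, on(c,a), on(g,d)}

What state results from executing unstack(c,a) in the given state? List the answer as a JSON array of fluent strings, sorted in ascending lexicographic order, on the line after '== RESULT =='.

Progress:
  pre ⊆ S: {clear(c), handempty, on(c,a)} ⊆ S  — applicable
  S \ del = {on(g,d)}
  ∪ add   = {clear(a), holding(c), on(g,d)}

== RESULT ==
["clear(a)", "holding(c)", "on(g,d)"]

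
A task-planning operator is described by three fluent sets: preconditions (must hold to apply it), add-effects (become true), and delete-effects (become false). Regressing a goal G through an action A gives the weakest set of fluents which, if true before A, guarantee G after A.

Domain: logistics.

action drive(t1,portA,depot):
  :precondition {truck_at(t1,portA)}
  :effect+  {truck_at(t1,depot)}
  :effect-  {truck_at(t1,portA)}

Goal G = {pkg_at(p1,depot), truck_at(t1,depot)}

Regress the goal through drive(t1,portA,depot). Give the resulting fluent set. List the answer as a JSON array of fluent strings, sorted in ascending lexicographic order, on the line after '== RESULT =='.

Regress:
  G ∩ del = {}  (empty — regression defined)
  G \ add = {pkg_at(p1,depot), truck_at(t1,depot)} \ {truck_at(t1,depot)} = {pkg_at(p1,depot)}
  ∪ pre   = {pkg_at(p1,depot)} ∪ {truck_at(t1,portA)}
          = {pkg_at(p1,depot), truck_at(t1,portA)}

== RESULT ==
["pkg_at(p1,depot)", "truck_at(t1,portA)"]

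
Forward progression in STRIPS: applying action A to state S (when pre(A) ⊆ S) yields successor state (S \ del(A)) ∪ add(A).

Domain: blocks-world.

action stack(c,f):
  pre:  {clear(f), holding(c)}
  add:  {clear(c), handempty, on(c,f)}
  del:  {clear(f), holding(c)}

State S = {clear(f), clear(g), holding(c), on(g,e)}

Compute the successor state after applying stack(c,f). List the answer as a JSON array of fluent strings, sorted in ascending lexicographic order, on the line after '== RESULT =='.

Progress:
  pre ⊆ S: {clear(f), holding(c)} ⊆ S  — applicable
  S \ del = {clear(g), on(g,e)}
  ∪ add   = {clear(c), clear(g), handempty, on(c,f), on(g,e)}

== RESULT ==
["clear(c)", "clear(g)", "handempty", "on(c,f)", "on(g,e)"]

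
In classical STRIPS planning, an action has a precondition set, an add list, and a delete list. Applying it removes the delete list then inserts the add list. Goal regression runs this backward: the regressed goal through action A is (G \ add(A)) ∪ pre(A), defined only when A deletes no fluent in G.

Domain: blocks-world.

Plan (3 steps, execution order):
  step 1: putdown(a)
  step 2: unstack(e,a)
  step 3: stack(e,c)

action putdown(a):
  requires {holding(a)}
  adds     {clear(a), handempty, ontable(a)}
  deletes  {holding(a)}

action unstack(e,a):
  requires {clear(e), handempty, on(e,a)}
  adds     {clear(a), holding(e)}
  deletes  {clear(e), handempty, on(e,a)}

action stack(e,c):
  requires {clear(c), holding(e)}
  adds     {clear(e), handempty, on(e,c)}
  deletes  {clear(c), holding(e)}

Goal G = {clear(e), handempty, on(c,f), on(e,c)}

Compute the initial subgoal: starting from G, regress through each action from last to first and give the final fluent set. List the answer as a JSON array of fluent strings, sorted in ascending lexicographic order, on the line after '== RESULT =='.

Work backward from the goal:
  through step 3 (stack(e,c)): drop {clear(e), handempty, on(e,c)}, keep {on(c,f)}, require {clear(c), holding(e)}
    → {clear(c), holding(e), on(c,f)}
  through step 2 (unstack(e,a)): drop {holding(e)}, keep {clear(c), on(c,f)}, require {clear(e), handempty, on(e,a)}
    → {clear(c), clear(e), handempty, on(c,f), on(e,a)}
  through step 1 (putdown(a)): drop {handempty}, keep {clear(c), clear(e), on(c,f), on(e,a)}, require {holding(a)}
    → {clear(c), clear(e), holding(a), on(c,f), on(e,a)}

== RESULT ==
["clear(c)", "clear(e)", "holding(a)", "on(c,f)", "on(e,a)"]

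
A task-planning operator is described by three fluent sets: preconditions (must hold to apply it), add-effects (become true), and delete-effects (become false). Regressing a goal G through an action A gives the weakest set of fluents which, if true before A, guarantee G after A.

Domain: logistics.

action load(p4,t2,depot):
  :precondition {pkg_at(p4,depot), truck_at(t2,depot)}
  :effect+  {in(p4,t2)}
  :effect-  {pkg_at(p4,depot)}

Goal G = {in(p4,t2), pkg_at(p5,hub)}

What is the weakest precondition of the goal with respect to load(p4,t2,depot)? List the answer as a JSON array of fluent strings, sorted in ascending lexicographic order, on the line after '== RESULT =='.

Regress:
  G ∩ del = {}  (empty — regression defined)
  G \ add = {in(p4,t2), pkg_at(p5,hub)} \ {in(p4,t2)} = {pkg_at(p5,hub)}
  ∪ pre   = {pkg_at(p5,hub)} ∪ {pkg_at(p4,depot), truck_at(t2,depot)}
          = {pkg_at(p4,depot), pkg_at(p5,hub), truck_at(t2,depot)}

== RESULT ==
["pkg_at(p4,depot)", "pkg_at(p5,hub)", "truck_at(t2,depot)"]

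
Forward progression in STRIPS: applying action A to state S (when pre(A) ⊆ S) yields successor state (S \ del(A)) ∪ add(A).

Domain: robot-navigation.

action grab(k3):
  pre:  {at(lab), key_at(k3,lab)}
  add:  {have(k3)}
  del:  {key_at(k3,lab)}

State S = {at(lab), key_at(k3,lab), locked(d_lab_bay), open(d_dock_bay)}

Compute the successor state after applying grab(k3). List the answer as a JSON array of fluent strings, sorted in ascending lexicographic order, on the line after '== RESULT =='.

Compute (S \ del) ∪ add:
  pre ⊆ S: {at(lab), key_at(k3,lab)} ⊆ S  — applicable
  S \ del = {at(lab), locked(d_lab_bay), open(d_dock_bay)}
  ∪ add   = {at(lab), have(k3), locked(d_lab_bay), open(d_dock_bay)}

== RESULT ==
["at(lab)", "have(k3)", "locked(d_lab_bay)", "open(d_dock_bay)"]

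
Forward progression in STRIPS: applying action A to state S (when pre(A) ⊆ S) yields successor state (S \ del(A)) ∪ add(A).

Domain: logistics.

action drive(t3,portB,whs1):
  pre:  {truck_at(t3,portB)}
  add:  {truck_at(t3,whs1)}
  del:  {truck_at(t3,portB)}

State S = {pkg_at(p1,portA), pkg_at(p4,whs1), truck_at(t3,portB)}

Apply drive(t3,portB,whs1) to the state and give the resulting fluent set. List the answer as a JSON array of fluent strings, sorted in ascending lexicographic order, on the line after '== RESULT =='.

Compute (S \ del) ∪ add:
  pre ⊆ S: {truck_at(t3,portB)} ⊆ S  — applicable
  S \ del = {pkg_at(p1,portA), pkg_at(p4,whs1)}
  ∪ add   = {pkg_at(p1,portA), pkg_at(p4,whs1), truck_at(t3,whs1)}

== RESULT ==
["pkg_at(p1,portA)", "pkg_at(p4,whs1)", "truck_at(t3,whs1)"]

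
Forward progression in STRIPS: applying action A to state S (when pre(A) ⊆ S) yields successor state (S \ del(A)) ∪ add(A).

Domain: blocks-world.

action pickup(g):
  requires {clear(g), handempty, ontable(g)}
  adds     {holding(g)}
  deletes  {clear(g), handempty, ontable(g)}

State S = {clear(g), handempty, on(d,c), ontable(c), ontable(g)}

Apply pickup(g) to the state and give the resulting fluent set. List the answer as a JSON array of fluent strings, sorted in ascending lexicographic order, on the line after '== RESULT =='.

Progress:
  pre ⊆ S: {clear(g), handempty, ontable(g)} ⊆ S  — applicable
  S \ del = {on(d,c), ontable(c)}
  ∪ add   = {holding(g), on(d,c), ontable(c)}

== RESULT ==
["holding(g)", "on(d,c)", "ontable(c)"]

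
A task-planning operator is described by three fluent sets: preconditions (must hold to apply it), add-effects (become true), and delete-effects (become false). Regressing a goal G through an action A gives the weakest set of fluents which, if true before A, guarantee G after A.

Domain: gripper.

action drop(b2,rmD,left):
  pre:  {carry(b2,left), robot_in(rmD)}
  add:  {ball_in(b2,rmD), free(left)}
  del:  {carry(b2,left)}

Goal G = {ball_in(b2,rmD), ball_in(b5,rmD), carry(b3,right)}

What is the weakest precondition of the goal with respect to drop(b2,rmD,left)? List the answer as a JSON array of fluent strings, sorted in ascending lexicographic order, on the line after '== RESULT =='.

Compute (G \ add) ∪ pre:
  G ∩ del = {}  (empty — regression defined)
  G \ add = {ball_in(b2,rmD), ball_in(b5,rmD), carry(b3,right)} \ {ball_in(b2,rmD), free(left)} = {ball_in(b5,rmD), carry(b3,right)}
  ∪ pre   = {ball_in(b5,rmD), carry(b3,right)} ∪ {carry(b2,left), robot_in(rmD)}
          = {ball_in(b5,rmD), carry(b2,left), carry(b3,right), robot_in(rmD)}

== RESULT ==
["ball_in(b5,rmD)", "carry(b2,left)", "carry(b3,right)", "robot_in(rmD)"]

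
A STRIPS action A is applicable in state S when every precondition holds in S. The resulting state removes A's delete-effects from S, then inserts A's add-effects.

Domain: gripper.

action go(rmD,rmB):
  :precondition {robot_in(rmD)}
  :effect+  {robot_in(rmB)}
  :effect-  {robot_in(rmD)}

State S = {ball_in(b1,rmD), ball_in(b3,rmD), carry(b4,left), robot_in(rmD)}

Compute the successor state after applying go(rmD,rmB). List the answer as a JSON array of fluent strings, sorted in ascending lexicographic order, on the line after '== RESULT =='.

Progress:
  pre ⊆ S: {robot_in(rmD)} ⊆ S  — applicable
  S \ del = {ball_in(b1,rmD), ball_in(b3,rmD), carry(b4,left)}
  ∪ add   = {ball_in(b1,rmD), ball_in(b3,rmD), carry(b4,left), robot_in(rmB)}

== RESULT ==
["ball_in(b1,rmD)", "ball_in(b3,rmD)", "carry(b4,left)", "robot_in(rmB)"]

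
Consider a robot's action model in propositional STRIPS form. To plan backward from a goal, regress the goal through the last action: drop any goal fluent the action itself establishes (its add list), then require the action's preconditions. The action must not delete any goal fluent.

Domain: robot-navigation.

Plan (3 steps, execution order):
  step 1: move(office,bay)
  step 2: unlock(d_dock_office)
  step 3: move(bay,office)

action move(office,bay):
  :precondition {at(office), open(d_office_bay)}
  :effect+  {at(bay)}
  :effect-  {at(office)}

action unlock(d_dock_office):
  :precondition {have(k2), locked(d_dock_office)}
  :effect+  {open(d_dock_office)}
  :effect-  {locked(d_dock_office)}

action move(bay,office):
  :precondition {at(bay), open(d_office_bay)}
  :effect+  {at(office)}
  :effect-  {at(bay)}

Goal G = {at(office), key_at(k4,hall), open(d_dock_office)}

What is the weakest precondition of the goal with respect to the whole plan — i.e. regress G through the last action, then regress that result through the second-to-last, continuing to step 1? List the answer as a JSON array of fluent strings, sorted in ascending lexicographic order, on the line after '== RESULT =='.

Regress step by step:
  through step 3 (move(bay,office)): drop {at(office)}, keep {key_at(k4,hall), open(d_dock_office)}, require {at(bay), open(d_office_bay)}
    → {at(bay), key_at(k4,hall), open(d_dock_office), open(d_office_bay)}
  through step 2 (unlock(d_dock_office)): drop {open(d_dock_office)}, keep {at(bay), key_at(k4,hall), open(d_office_bay)}, require {have(k2), locked(d_dock_office)}
    → {at(bay), have(k2), key_at(k4,hall), locked(d_dock_office), open(d_office_bay)}
  through step 1 (move(office,bay)): drop {at(bay)}, keep {have(k2), key_at(k4,hall), locked(d_dock_office), open(d_office_bay)}, require {at(office), open(d_office_bay)}
    → {at(office), have(k2), key_at(k4,hall), locked(d_dock_office), open(d_office_bay)}

== RESULT ==
["at(office)", "have(k2)", "key_at(k4,hall)", "locked(d_dock_office)", "open(d_office_bay)"]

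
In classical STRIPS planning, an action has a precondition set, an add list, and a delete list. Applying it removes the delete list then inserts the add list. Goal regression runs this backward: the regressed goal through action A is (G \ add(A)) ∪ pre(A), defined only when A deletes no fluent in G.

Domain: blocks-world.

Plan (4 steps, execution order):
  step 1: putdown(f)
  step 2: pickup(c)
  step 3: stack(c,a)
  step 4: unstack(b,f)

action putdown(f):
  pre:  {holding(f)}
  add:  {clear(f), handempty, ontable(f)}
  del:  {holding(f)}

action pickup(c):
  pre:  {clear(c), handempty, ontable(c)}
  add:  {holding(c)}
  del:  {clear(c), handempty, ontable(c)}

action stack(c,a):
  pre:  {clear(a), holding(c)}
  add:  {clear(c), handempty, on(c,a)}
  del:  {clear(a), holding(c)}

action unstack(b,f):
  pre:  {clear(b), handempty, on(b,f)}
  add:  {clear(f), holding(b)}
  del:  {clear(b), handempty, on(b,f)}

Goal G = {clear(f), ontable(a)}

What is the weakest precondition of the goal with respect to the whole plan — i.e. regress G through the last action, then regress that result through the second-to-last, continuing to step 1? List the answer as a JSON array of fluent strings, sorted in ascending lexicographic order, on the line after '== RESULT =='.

Regress step by step:
  through step 4 (unstack(b,f)): drop {clear(f)}, keep {ontable(a)}, require {clear(b), handempty, on(b,f)}
    → {clear(b), handempty, on(b,f), ontable(a)}
  through step 3 (stack(c,a)): drop {handempty}, keep {clear(b), on(b,f), ontable(a)}, require {clear(a), holding(c)}
    → {clear(a), clear(b), holding(c), on(b,f), ontable(a)}
  through step 2 (pickup(c)): drop {holding(c)}, keep {clear(a), clear(b), on(b,f), ontable(a)}, require {clear(c), handempty, ontable(c)}
    → {clear(a), clear(b), clear(c), handempty, on(b,f), ontable(a), ontable(c)}
  through step 1 (putdown(f)): drop {handempty}, keep {clear(a), clear(b), clear(c), on(b,f), ontable(a), ontable(c)}, require {holding(f)}
    → {clear(a), clear(b), clear(c), holding(f), on(b,f), ontable(a), ontable(c)}

== RESULT ==
["clear(a)", "clear(b)", "clear(c)", "holding(f)", "on(b,f)", "ontable(a)", "ontable(c)"]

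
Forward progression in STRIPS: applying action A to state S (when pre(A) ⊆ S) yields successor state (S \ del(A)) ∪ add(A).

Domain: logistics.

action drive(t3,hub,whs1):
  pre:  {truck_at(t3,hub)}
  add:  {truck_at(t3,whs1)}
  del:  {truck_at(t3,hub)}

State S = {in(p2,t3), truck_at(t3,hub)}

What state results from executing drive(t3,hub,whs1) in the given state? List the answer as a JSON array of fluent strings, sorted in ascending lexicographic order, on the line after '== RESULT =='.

Progress:
  pre ⊆ S: {truck_at(t3,hub)} ⊆ S  — applicable
  S \ del = {in(p2,t3)}
  ∪ add   = {in(p2,t3), truck_at(t3,whs1)}

== RESULT ==
["in(p2,t3)", "truck_at(t3,whs1)"]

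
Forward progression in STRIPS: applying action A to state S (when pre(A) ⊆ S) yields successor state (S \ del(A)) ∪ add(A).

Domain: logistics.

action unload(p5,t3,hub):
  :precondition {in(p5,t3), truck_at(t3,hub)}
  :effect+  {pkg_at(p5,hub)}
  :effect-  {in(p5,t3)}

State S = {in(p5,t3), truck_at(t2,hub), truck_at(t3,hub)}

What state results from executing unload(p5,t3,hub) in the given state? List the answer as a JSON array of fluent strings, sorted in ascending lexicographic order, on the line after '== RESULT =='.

Progress:
  pre ⊆ S: {in(p5,t3), truck_at(t3,hub)} ⊆ S  — applicable
  S \ del = {truck_at(t2,hub), truck_at(t3,hub)}
  ∪ add   = {pkg_at(p5,hub), truck_at(t2,hub), truck_at(t3,hub)}

== RESULT ==
["pkg_at(p5,hub)", "truck_at(t2,hub)", "truck_at(t3,hub)"]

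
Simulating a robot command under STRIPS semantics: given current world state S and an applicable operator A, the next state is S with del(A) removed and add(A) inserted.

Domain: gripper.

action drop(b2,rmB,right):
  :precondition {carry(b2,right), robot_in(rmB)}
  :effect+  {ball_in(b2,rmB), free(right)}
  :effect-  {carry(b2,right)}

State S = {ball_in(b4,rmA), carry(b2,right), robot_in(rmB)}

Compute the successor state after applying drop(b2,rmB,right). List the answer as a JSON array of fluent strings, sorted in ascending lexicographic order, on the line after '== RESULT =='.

Progress:
  pre ⊆ S: {carry(b2,right), robot_in(rmB)} ⊆ S  — applicable
  S \ del = {ball_in(b4,rmA), robot_in(rmB)}
  ∪ add   = {ball_in(b2,rmB), ball_in(b4,rmA), free(right), robot_in(rmB)}

== RESULT ==
["ball_in(b2,rmB)", "ball_in(b4,rmA)", "free(right)", "robot_in(rmB)"]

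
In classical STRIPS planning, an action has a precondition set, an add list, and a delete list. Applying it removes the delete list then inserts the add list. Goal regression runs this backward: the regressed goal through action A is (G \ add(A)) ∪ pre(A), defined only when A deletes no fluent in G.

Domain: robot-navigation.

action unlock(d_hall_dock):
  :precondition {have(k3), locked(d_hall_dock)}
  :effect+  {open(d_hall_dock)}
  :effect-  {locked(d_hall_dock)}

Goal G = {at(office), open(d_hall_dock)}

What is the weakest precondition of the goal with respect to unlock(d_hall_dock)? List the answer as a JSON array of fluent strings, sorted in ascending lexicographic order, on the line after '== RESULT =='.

Compute (G \ add) ∪ pre:
  G ∩ del = {}  (empty — regression defined)
  G \ add = {at(office), open(d_hall_dock)} \ {open(d_hall_dock)} = {at(office)}
  ∪ pre   = {at(office)} ∪ {have(k3), locked(d_hall_dock)}
          = {at(office), have(k3), locked(d_hall_dock)}

== RESULT ==
["at(office)", "have(k3)", "locked(d_hall_dock)"]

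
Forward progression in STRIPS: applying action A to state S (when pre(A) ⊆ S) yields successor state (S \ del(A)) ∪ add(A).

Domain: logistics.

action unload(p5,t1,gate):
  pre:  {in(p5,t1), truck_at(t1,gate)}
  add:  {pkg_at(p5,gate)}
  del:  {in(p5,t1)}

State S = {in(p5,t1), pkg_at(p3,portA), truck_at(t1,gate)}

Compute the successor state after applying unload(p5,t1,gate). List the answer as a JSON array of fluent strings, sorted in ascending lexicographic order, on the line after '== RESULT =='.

Progress:
  pre ⊆ S: {in(p5,t1), truck_at(t1,gate)} ⊆ S  — applicable
  S \ del = {pkg_at(p3,portA), truck_at(t1,gate)}
  ∪ add   = {pkg_at(p3,portA), pkg_at(p5,gate), truck_at(t1,gate)}

== RESULT ==
["pkg_at(p3,portA)", "pkg_at(p5,gate)", "truck_at(t1,gate)"]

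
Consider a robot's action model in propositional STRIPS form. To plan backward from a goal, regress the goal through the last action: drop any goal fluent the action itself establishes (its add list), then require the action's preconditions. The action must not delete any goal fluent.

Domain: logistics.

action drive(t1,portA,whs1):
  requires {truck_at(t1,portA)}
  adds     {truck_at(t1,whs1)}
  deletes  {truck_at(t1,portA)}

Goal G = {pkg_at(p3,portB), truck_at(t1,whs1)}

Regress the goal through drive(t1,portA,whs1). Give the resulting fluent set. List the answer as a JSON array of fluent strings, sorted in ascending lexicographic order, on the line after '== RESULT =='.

Regress:
  G ∩ del = {}  (empty — regression defined)
  G \ add = {pkg_at(p3,portB), truck_at(t1,whs1)} \ {truck_at(t1,whs1)} = {pkg_at(p3,portB)}
  ∪ pre   = {pkg_at(p3,portB)} ∪ {truck_at(t1,portA)}
          = {pkg_at(p3,portB), truck_at(t1,portA)}

== RESULT ==
["pkg_at(p3,portB)", "truck_at(t1,portA)"]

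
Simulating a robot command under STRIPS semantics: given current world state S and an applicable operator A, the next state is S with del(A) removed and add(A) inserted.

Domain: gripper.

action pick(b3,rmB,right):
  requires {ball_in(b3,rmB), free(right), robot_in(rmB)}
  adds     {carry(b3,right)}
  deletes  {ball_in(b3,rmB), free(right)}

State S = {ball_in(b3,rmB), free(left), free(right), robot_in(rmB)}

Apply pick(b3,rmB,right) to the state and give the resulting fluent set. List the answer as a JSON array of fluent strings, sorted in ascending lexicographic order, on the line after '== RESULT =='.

Progress:
  pre ⊆ S: {ball_in(b3,rmB), free(right), robot_in(rmB)} ⊆ S  — applicable
  S \ del = {free(left), robot_in(rmB)}
  ∪ add   = {carry(b3,right), free(left), robot_in(rmB)}

== RESULT ==
["carry(b3,right)", "free(left)", "robot_in(rmB)"]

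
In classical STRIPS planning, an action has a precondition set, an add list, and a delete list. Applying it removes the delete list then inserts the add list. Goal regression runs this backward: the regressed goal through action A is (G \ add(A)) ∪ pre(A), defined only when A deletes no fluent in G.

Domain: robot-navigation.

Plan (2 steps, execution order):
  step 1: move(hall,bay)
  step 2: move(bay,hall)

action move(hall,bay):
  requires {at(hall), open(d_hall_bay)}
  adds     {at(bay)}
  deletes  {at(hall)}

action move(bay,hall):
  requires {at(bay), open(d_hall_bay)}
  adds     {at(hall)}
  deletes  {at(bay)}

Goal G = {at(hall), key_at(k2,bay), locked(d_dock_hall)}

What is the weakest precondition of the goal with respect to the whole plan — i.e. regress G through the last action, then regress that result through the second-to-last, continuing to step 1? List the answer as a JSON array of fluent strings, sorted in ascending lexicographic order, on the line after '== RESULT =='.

Regress step by step:
  through step 2 (move(bay,hall)): drop {at(hall)}, keep {key_at(k2,bay), locked(d_dock_hall)}, require {at(bay), open(d_hall_bay)}
    → {at(bay), key_at(k2,bay), locked(d_dock_hall), open(d_hall_bay)}
  through step 1 (move(hall,bay)): drop {at(bay)}, keep {key_at(k2,bay), locked(d_dock_hall), open(d_hall_bay)}, require {at(hall), open(d_hall_bay)}
    → {at(hall), key_at(k2,bay), locked(d_dock_hall), open(d_hall_bay)}

== RESULT ==
["at(hall)", "key_at(k2,bay)", "locked(d_dock_hall)", "open(d_hall_bay)"]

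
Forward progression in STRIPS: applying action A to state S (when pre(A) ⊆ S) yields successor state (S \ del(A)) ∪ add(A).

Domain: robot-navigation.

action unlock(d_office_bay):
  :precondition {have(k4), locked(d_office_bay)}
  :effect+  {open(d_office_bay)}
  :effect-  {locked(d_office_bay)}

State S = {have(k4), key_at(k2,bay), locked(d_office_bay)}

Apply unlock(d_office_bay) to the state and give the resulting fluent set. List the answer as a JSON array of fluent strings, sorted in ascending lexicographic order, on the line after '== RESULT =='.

Compute (S \ del) ∪ add:
  pre ⊆ S: {have(k4), locked(d_office_bay)} ⊆ S  — applicable
  S \ del = {have(k4), key_at(k2,bay)}
  ∪ add   = {have(k4), key_at(k2,bay), open(d_office_bay)}

== RESULT ==
["have(k4)", "key_at(k2,bay)", "open(d_office_bay)"]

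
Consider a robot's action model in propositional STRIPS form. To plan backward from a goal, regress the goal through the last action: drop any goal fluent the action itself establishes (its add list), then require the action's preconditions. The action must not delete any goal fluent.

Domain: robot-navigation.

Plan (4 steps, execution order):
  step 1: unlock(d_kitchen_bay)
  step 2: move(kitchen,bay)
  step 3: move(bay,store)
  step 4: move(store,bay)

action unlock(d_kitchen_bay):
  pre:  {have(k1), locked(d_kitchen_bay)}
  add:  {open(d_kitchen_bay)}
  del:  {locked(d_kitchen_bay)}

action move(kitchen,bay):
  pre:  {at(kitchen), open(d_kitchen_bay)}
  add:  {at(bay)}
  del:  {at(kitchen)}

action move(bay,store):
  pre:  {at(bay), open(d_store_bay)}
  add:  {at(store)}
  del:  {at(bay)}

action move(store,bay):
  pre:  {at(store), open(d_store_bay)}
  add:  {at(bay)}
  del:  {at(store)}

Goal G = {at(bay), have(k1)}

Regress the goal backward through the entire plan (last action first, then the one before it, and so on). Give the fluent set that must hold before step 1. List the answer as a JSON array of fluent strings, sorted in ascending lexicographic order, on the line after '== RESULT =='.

Regress step by step:
  through step 4 (move(store,bay)): drop {at(bay)}, keep {have(k1)}, require {at(store), open(d_store_bay)}
    → {at(store), have(k1), open(d_store_bay)}
  through step 3 (move(bay,store)): drop {at(store)}, keep {have(k1), open(d_store_bay)}, require {at(bay), open(d_store_bay)}
    → {at(bay), have(k1), open(d_store_bay)}
  through step 2 (move(kitchen,bay)): drop {at(bay)}, keep {have(k1), open(d_store_bay)}, require {at(kitchen), open(d_kitchen_bay)}
    → {at(kitchen), have(k1), open(d_kitchen_bay), open(d_store_bay)}
  through step 1 (unlock(d_kitchen_bay)): drop {open(d_kitchen_bay)}, keep {at(kitchen), have(k1), open(d_store_bay)}, require {have(k1), locked(d_kitchen_bay)}
    → {at(kitchen), have(k1), locked(d_kitchen_bay), open(d_store_bay)}

== RESULT ==
["at(kitchen)", "have(k1)", "locked(d_kitchen_bay)", "open(d_store_bay)"]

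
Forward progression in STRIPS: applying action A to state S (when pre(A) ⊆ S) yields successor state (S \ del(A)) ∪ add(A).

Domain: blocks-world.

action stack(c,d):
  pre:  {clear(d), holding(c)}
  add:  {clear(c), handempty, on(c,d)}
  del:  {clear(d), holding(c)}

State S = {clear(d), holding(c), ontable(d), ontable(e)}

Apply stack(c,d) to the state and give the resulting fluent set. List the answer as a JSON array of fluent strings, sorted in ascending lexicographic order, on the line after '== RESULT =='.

Progress:
  pre ⊆ S: {clear(d), holding(c)} ⊆ S  — applicable
  S \ del = {ontable(d), ontable(e)}
  ∪ add   = {clear(c), handempty, on(c,d), ontable(d), ontable(e)}

== RESULT ==
["clear(c)", "handempty", "on(c,d)", "ontable(d)", "ontable(e)"]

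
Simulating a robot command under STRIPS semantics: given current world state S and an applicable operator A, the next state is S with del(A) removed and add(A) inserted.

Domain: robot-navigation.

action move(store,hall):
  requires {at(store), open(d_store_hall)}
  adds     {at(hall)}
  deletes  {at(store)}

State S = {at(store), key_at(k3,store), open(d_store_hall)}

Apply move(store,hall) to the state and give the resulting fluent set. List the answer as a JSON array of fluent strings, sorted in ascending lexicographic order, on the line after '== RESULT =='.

Compute (S \ del) ∪ add:
  pre ⊆ S: {at(store), open(d_store_hall)} ⊆ S  — applicable
  S \ del = {key_at(k3,store), open(d_store_hall)}
  ∪ add   = {at(hall), key_at(k3,store), open(d_store_hall)}

== RESULT ==
["at(hall)", "key_at(k3,store)", "open(d_store_hall)"]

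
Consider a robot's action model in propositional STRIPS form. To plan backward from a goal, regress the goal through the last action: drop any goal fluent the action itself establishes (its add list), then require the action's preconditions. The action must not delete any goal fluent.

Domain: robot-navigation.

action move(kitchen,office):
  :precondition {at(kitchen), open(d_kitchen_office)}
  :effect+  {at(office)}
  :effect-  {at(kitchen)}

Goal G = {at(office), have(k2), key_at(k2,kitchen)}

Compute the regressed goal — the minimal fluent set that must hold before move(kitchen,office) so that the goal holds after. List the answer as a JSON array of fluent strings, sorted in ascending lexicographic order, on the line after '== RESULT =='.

Compute (G \ add) ∪ pre:
  G ∩ del = {}  (empty — regression defined)
  G \ add = {at(office), have(k2), key_at(k2,kitchen)} \ {at(office)} = {have(k2), key_at(k2,kitchen)}
  ∪ pre   = {have(k2), key_at(k2,kitchen)} ∪ {at(kitchen), open(d_kitchen_office)}
          = {at(kitchen), have(k2), key_at(k2,kitchen), open(d_kitchen_office)}

== RESULT ==
["at(kitchen)", "have(k2)", "key_at(k2,kitchen)", "open(d_kitchen_office)"]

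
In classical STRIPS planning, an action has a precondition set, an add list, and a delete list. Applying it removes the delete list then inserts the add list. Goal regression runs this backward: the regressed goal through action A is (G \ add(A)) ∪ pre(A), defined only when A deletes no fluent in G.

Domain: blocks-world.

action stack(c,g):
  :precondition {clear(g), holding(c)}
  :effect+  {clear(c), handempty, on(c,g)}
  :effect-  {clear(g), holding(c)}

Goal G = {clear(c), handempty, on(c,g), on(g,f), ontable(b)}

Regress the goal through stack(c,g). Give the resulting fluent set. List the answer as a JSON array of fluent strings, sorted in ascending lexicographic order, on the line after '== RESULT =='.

Regress:
  G ∩ del = {}  (empty — regression defined)
  G \ add = {clear(c), handempty, on(c,g), on(g,f), ontable(b)} \ {clear(c), handempty, on(c,g)} = {on(g,f), ontable(b)}
  ∪ pre   = {on(g,f), ontable(b)} ∪ {clear(g), holding(c)}
          = {clear(g), holding(c), on(g,f), ontable(b)}

== RESULT ==
["clear(g)", "holding(c)", "on(g,f)", "ontable(b)"]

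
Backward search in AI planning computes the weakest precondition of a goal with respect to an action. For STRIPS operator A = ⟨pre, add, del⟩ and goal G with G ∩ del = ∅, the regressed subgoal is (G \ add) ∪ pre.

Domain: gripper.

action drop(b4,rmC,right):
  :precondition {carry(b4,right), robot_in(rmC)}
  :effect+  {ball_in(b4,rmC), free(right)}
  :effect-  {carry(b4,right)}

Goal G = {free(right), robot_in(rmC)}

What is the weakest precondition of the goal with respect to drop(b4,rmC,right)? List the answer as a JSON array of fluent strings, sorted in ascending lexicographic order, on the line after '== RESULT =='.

Regress:
  G ∩ del = {}  (empty — regression defined)
  G \ add = {free(right), robot_in(rmC)} \ {ball_in(b4,rmC), free(right)} = {robot_in(rmC)}
  ∪ pre   = {robot_in(rmC)} ∪ {carry(b4,right), robot_in(rmC)}
          = {carry(b4,right), robot_in(rmC)}

== RESULT ==
["carry(b4,right)", "robot_in(rmC)"]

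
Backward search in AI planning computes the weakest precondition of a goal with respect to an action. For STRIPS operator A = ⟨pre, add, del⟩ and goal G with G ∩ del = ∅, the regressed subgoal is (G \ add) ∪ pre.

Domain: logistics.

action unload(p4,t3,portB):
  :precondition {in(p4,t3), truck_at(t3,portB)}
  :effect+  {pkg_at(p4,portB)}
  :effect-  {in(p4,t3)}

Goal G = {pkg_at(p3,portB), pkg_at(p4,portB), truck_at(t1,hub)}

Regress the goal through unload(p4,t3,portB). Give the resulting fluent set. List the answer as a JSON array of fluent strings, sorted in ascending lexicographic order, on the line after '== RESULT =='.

Regress:
  G ∩ del = {}  (empty — regression defined)
  G \ add = {pkg_at(p3,portB), pkg_at(p4,portB), truck_at(t1,hub)} \ {pkg_at(p4,portB)} = {pkg_at(p3,portB), truck_at(t1,hub)}
  ∪ pre   = {pkg_at(p3,portB), truck_at(t1,hub)} ∪ {in(p4,t3), truck_at(t3,portB)}
          = {in(p4,t3), pkg_at(p3,portB), truck_at(t1,hub), truck_at(t3,portB)}

== RESULT ==
["in(p4,t3)", "pkg_at(p3,portB)", "truck_at(t1,hub)", "truck_at(t3,portB)"]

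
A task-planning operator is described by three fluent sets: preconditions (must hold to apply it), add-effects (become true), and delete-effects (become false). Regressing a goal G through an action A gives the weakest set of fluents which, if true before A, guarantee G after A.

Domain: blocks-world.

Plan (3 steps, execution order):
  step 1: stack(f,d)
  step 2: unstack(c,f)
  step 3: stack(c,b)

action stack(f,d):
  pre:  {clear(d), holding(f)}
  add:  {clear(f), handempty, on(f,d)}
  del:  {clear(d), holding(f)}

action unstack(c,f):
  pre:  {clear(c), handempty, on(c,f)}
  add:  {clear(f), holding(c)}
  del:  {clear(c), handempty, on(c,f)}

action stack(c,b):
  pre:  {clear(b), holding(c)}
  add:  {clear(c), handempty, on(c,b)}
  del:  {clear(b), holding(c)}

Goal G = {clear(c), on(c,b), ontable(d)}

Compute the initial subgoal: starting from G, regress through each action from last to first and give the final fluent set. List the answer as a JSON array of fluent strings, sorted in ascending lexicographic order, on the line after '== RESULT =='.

Regress step by step:
  through step 3 (stack(c,b)): drop {clear(c), on(c,b)}, keep {ontable(d)}, require {clear(b), holding(c)}
    → {clear(b), holding(c), ontable(d)}
  through step 2 (unstack(c,f)): drop {holding(c)}, keep {clear(b), ontable(d)}, require {clear(c), handempty, on(c,f)}
    → {clear(b), clear(c), handempty, on(c,f), ontable(d)}
  through step 1 (stack(f,d)): drop {handempty}, keep {clear(b), clear(c), on(c,f), ontable(d)}, require {clear(d), holding(f)}
    → {clear(b), clear(c), clear(d), holding(f), on(c,f), ontable(d)}

== RESULT ==
["clear(b)", "clear(c)", "clear(d)", "holding(f)", "on(c,f)", "ontable(d)"]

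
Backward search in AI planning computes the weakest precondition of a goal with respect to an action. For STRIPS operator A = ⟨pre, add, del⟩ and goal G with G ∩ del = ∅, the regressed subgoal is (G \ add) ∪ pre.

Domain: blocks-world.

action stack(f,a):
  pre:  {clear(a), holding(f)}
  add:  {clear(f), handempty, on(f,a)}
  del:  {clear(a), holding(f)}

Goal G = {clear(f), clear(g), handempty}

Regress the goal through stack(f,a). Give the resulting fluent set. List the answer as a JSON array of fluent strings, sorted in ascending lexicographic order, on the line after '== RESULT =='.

Compute (G \ add) ∪ pre:
  G ∩ del = {}  (empty — regression defined)
  G \ add = {clear(f), clear(g), handempty} \ {clear(f), handempty, on(f,a)} = {clear(g)}
  ∪ pre   = {clear(g)} ∪ {clear(a), holding(f)}
          = {clear(a), clear(g), holding(f)}

== RESULT ==
["clear(a)", "clear(g)", "holding(f)"]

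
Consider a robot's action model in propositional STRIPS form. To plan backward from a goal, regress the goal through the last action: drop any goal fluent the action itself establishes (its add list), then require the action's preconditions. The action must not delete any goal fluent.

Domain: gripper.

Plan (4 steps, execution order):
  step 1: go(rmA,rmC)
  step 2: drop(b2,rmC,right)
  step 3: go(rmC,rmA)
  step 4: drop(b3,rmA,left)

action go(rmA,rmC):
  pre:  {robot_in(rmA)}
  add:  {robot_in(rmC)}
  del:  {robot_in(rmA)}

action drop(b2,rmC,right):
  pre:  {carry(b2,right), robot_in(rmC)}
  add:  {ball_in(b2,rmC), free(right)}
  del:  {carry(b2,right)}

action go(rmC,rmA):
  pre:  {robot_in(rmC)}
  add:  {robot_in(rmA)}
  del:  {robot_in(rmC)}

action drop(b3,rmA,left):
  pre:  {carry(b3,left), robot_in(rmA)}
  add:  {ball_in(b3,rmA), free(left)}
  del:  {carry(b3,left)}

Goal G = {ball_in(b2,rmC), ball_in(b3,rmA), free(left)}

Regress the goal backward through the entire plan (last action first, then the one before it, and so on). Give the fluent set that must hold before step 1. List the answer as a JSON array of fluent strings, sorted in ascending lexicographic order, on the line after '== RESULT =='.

Regress step by step:
  through step 4 (drop(b3,rmA,left)): drop {ball_in(b3,rmA), free(left)}, keep {ball_in(b2,rmC)}, require {carry(b3,left), robot_in(rmA)}
    → {ball_in(b2,rmC), carry(b3,left), robot_in(rmA)}
  through step 3 (go(rmC,rmA)): drop {robot_in(rmA)}, keep {ball_in(b2,rmC), carry(b3,left)}, require {robot_in(rmC)}
    → {ball_in(b2,rmC), carry(b3,left), robot_in(rmC)}
  through step 2 (drop(b2,rmC,right)): drop {ball_in(b2,rmC)}, keep {carry(b3,left), robot_in(rmC)}, require {carry(b2,right), robot_in(rmC)}
    → {carry(b2,right), carry(b3,left), robot_in(rmC)}
  through step 1 (go(rmA,rmC)): drop {robot_in(rmC)}, keep {carry(b2,right), carry(b3,left)}, require {robot_in(rmA)}
    → {carry(b2,right), carry(b3,left), robot_in(rmA)}

== RESULT ==
["carry(b2,right)", "carry(b3,left)", "robot_in(rmA)"]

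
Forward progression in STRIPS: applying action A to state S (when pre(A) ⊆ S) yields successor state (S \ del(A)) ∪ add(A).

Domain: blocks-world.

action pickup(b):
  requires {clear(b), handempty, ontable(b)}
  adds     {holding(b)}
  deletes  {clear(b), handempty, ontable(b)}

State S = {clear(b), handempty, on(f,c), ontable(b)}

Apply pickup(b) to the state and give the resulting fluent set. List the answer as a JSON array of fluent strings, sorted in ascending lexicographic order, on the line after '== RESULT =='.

Progress:
  pre ⊆ S: {clear(b), handempty, ontable(b)} ⊆ S  — applicable
  S \ del = {on(f,c)}
  ∪ add   = {holding(b), on(f,c)}

== RESULT ==
["holding(b)", "on(f,c)"]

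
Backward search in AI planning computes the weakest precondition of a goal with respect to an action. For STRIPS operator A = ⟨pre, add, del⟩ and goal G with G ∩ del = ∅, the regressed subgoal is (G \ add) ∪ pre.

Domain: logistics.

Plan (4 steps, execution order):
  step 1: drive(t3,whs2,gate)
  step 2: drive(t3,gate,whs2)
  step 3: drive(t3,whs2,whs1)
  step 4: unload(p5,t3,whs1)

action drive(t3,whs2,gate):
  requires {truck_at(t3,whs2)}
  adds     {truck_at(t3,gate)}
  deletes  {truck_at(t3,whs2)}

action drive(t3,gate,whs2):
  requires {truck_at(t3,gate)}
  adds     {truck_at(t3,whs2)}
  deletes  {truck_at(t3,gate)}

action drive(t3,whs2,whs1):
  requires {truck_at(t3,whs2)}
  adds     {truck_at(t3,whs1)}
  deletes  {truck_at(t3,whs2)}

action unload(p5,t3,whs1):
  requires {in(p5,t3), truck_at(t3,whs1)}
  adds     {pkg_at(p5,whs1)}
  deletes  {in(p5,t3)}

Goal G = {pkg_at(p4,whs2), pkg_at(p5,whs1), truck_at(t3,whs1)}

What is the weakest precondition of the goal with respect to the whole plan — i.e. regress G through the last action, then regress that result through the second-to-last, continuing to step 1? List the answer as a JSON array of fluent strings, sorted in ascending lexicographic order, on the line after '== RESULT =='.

Work backward from the goal:
  through step 4 (unload(p5,t3,whs1)): drop {pkg_at(p5,whs1)}, keep {pkg_at(p4,whs2), truck_at(t3,whs1)}, require {in(p5,t3), truck_at(t3,whs1)}
    → {in(p5,t3), pkg_at(p4,whs2), truck_at(t3,whs1)}
  through step 3 (drive(t3,whs2,whs1)): drop {truck_at(t3,whs1)}, keep {in(p5,t3), pkg_at(p4,whs2)}, require {truck_at(t3,whs2)}
    → {in(p5,t3), pkg_at(p4,whs2), truck_at(t3,whs2)}
  through step 2 (drive(t3,gate,whs2)): drop {truck_at(t3,whs2)}, keep {in(p5,t3), pkg_at(p4,whs2)}, require {truck_at(t3,gate)}
    → {in(p5,t3), pkg_at(p4,whs2), truck_at(t3,gate)}
  through step 1 (drive(t3,whs2,gate)): drop {truck_at(t3,gate)}, keep {in(p5,t3), pkg_at(p4,whs2)}, require {truck_at(t3,whs2)}
    → {in(p5,t3), pkg_at(p4,whs2), truck_at(t3,whs2)}

== RESULT ==
["in(p5,t3)", "pkg_at(p4,whs2)", "truck_at(t3,whs2)"]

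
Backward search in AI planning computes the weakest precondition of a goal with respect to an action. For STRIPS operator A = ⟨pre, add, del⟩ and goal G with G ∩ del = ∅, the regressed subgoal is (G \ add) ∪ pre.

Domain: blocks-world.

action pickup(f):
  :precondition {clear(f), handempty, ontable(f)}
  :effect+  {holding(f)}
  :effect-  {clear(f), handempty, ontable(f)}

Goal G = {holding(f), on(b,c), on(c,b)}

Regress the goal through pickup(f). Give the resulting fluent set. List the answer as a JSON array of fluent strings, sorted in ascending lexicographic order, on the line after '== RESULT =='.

Regress:
  G ∩ del = {}  (empty — regression defined)
  G \ add = {holding(f), on(b,c), on(c,b)} \ {holding(f)} = {on(b,c), on(c,b)}
  ∪ pre   = {on(b,c), on(c,b)} ∪ {clear(f), handempty, ontable(f)}
          = {clear(f), handempty, on(b,c), on(c,b), ontable(f)}

== RESULT ==
["clear(f)", "handempty", "on(b,c)", "on(c,b)", "ontable(f)"]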